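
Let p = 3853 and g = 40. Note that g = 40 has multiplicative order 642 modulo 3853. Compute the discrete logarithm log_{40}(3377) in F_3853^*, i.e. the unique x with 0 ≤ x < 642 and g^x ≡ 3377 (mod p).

452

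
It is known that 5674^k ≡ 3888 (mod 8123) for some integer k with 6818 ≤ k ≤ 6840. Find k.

Compute 5674^6818 mod 8123 = 2287, then multiply by 5674 repeatedly:
  5674^6818=2287  5674^6819=4007  5674^6820=7564  5674^6821=4327  5674^6822=3692
  5674^6823=7314  5674^6824=7352  5674^6825=3643  5674^6826=5470  5674^6827=6920
  5674^6828=5621  5674^6829=2656  5674^6830=1979  5674^6831=2860  5674^6832=6009
  5674^6833=2835  5674^6834=2250  5674^6835=5267  5674^6836=441  5674^6837=350
  5674^6838=3888
Found 3888 at exponent 6838.

6838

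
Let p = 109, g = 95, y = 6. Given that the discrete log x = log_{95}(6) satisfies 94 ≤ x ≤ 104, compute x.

103

Compute 95^94 mod 109 = 28, then multiply by 95 repeatedly:
  95^94=28  95^95=44  95^96=38  95^97=13  95^98=36
  95^99=41  95^100=80  95^101=79  95^102=93  95^103=6
Found 6 at exponent 103.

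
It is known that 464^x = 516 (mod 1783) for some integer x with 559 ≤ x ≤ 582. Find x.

575

Compute 464^559 mod 1783 = 170, then multiply by 464 repeatedly:
  464^559=170  464^560=428  464^561=679  464^562=1248  464^563=1380
  464^564=223  464^565=58  464^566=167  464^567=819  464^568=237
  464^569=1205  464^570=1041  464^571=1614  464^572=36  464^573=657
  464^574=1738  464^575=516
Found 516 at exponent 575.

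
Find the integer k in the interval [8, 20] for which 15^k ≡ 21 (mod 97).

19

Compute 15^8 mod 97 = 81, then multiply by 15 repeatedly:
  15^8=81  15^9=51  15^10=86  15^11=29  15^12=47
  15^13=26  15^14=2  15^15=30  15^16=62  15^17=57
  15^18=79  15^19=21
Found 21 at exponent 19.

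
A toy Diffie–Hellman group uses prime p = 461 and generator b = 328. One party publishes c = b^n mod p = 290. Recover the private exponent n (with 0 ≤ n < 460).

232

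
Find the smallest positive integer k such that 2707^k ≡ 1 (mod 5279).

377

The order of 2707 must divide p − 1 = 5278 = 2 · 7 · 13 · 29.
Divisors: 1, 2, 7, 13, 14, 26, 29, 58, 91, 182, 203, 377, 406, 754, 2639, 5278.
Check each in increasing order: 2707^1 ≡ 2707;  2707^2 ≡ 597;  2707^7 ≡ 3782;  2707^13 ≡ 2230;  2707^14 ≡ 2713;  2707^26 ≡ 82;  2707^29 ≡ 5020;  2707^58 ≡ 3733;  2707^91 ≡ 2913;  2707^182 ≡ 2216;  2707^203 ≡ 1080;  2707^377 ≡ 1.
Smallest exponent giving 1 is 377.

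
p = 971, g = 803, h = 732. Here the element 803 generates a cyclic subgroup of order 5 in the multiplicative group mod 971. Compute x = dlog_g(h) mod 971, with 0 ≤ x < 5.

3

Successive powers of 803 modulo 971:
  803^0=1  803^1=803  803^2=65  803^3=732
So 803^3 ≡ 732 (mod 971), giving x = 3.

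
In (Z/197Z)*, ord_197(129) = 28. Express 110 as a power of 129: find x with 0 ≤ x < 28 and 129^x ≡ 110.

5

Successive powers of 129 modulo 197:
  129^0=1  129^1=129  129^2=93  129^3=177  129^4=178  129^5=110
So 129^5 ≡ 110 (mod 197), giving x = 5.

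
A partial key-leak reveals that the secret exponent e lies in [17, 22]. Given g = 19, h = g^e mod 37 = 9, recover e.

20

Compute 19^17 mod 37 = 35, then multiply by 19 repeatedly:
  19^17=35  19^18=36  19^19=18  19^20=9
Found 9 at exponent 20.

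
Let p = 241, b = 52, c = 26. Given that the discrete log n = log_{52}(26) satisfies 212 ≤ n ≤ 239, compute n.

Compute 52^212 mod 241 = 97, then multiply by 52 repeatedly:
  52^212=97  52^213=224  52^214=80  52^215=63  52^216=143
  52^217=206  52^218=108  52^219=73  52^220=181  52^221=13
  52^222=194  52^223=207  52^224=160  52^225=126  52^226=45
  52^227=171  52^228=216  52^229=146  52^230=121  52^231=26
Found 26 at exponent 231.

231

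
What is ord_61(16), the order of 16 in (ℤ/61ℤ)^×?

15

The order of 16 must divide p − 1 = 60 = 2^2 · 3 · 5.
Divisors: 1, 2, 3, 4, 5, 6, 10, 12, 15, 20, 30, 60.
Check each in increasing order: 16^1 ≡ 16;  16^2 ≡ 12;  16^3 ≡ 9;  16^4 ≡ 22;  16^5 ≡ 47;  16^6 ≡ 20;  16^10 ≡ 13;  16^12 ≡ 34;  16^15 ≡ 1.
Smallest exponent giving 1 is 15.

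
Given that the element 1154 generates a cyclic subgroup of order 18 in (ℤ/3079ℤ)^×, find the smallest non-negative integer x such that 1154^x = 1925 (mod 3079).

10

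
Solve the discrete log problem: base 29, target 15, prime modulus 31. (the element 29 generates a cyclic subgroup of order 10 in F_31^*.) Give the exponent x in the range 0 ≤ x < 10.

9

Successive powers of 29 modulo 31:
  29^0=1  29^1=29  29^2=4  29^3=23  29^4=16  29^5=30
  29^6=2  29^7=27  29^8=8  29^9=15
So 29^9 ≡ 15 (mod 31), giving x = 9.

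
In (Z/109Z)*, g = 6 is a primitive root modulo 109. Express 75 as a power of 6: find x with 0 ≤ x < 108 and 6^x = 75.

Baby-step giant-step with m = ceil(sqrt(108)) = 11.
Baby table (6^j mod 109 for j=0..10):
  0:1  1:6  2:36  3:107  4:97  5:37  6:4  7:24
  8:35  9:101  10:61
Giant step factor: 6^(-11) ≡ 14 (mod 109).
Scan 75·14^i mod 109 for i = 0, 1, …:
  i=0: 75   i=1: 69   i=2: 94   i=3: 8
  i=4: 3   i=5: 42   i=6: 43   i=7: 57
  i=8: 35
Match at i=8, j=8: x = 8·11 + 8 = 96.

96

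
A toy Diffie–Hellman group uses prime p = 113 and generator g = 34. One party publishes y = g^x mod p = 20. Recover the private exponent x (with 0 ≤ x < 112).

59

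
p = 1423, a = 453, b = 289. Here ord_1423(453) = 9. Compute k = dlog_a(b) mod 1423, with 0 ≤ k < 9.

Successive powers of 453 modulo 1423:
  453^0=1  453^1=453  453^2=297  453^3=779  453^4=1406  453^5=837
  453^6=643  453^7=987  453^8=289
So 453^8 ≡ 289 (mod 1423), giving k = 8.

8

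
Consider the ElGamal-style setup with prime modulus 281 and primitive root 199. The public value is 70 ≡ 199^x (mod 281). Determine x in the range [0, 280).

116

Baby-step giant-step with m = ceil(sqrt(280)) = 17.
Baby table (199^j mod 281 for j=0..16):
  0:1  1:199  2:261  3:235  4:119  5:77  6:149  7:146
  8:111  9:171  10:28  11:233  12:2  13:117  14:241  15:189
  16:238
Giant step factor: 199^(-17) ≡ 177 (mod 281).
Scan 70·177^i mod 281 for i = 0, 1, …:
  i=0: 70   i=1: 26   i=2: 106   i=3: 216
  i=4: 16   i=5: 22   i=6: 241
Match at i=6, j=14: x = 6·17 + 14 = 116.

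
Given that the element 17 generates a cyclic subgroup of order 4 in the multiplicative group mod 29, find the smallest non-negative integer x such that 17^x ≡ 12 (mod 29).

3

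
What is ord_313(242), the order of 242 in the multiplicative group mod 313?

52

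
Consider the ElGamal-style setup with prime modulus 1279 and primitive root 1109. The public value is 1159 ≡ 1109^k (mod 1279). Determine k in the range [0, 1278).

Baby-step giant-step with m = ceil(sqrt(1278)) = 36.
Baby table (1109^j mod 1279 for j=0..35):
  0:1  1:1109  2:762  3:918  4:1257  5:1182  6:1142  7:268
  8:484  9:855  10:456  11:499  12:863  13:375  14:200  15:533
  16:199  17:703  18:716  19:1064  20:738  21:1161  22:875  23:893
  24:391  25:38  26:1214  27:818  28:351  29:443  30:151  31:1189
  32:1231  33:486  34:515  35:701
Giant step factor: 1109^(-36) ≡ 195 (mod 1279).
Scan 1159·195^i mod 1279 for i = 0, 1, …:
  i=0: 1159   i=1: 901   i=2: 472   i=3: 1231
Match at i=3, j=32: k = 3·36 + 32 = 140.

140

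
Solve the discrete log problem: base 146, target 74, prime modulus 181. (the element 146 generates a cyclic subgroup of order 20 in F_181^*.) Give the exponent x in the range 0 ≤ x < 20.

7

Successive powers of 146 modulo 181:
  146^0=1  146^1=146  146^2=139  146^3=22  146^4=135  146^5=162
  146^6=122  146^7=74
So 146^7 ≡ 74 (mod 181), giving x = 7.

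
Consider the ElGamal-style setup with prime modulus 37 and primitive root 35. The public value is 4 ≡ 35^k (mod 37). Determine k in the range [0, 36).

Successive powers of 35 modulo 37:
  35^0=1  35^1=35  35^2=4
So 35^2 ≡ 4 (mod 37), giving k = 2.

2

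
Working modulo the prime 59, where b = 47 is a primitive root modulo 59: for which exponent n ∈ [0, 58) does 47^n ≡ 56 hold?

11

Successive powers of 47 modulo 59:
  47^0=1  47^1=47  47^2=26  47^3=42  47^4=27  47^5=30
  47^6=53  47^7=13  47^8=21  47^9=43  47^10=15  47^11=56
So 47^11 ≡ 56 (mod 59), giving n = 11.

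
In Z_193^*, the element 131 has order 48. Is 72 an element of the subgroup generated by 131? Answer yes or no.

72 ∈ ⟨131⟩ iff 72^48 ≡ 1 (mod 193), since |⟨131⟩| = 48.
72^48 mod 193 = 192.
Since 192 ≠ 1, 72 does not lie in the subgroup.

no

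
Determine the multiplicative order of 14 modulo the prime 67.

The order of 14 must divide p − 1 = 66 = 2 · 3 · 11.
Divisors: 1, 2, 3, 6, 11, 22, 33, 66.
Check each in increasing order: 14^1 ≡ 14;  14^2 ≡ 62;  14^3 ≡ 64;  14^6 ≡ 9;  14^11 ≡ 1.
Smallest exponent giving 1 is 11.

11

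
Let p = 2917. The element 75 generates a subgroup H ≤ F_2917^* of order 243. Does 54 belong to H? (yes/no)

54 ∈ ⟨75⟩ iff 54^243 ≡ 1 (mod 2917), since |⟨75⟩| = 243.
54^243 mod 2917 = 2863.
Since 2863 ≠ 1, 54 does not lie in the subgroup.

no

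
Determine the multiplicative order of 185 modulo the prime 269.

67

The order of 185 must divide p − 1 = 268 = 2^2 · 67.
Divisors: 1, 2, 4, 67, 134, 268.
Check each in increasing order: 185^1 ≡ 185;  185^2 ≡ 62;  185^4 ≡ 78;  185^67 ≡ 1.
Smallest exponent giving 1 is 67.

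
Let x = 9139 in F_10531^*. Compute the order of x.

The order of 9139 must divide p − 1 = 10530 = 2 · 3^4 · 5 · 13.
Divisors: 1, 2, 3, 5, 6, 9, 10, 13, 15, 18, 26, 27, 30, 39, 45, 54, 65, 78, 81, 90, 117, 130, 135, 162, 195, 234, 270, 351, 390, 405, 585, 702, 810, 1053, 1170, 1755, 2106, 3510, 5265, 10530.
Check each in increasing order: 9139^1 ≡ 9139;  9139^2 ≡ 10491;  9139^3 ≡ 3025;  9139^5 ≡ 5372;  9139^6 ≡ 9717;  9139^9 ≡ 1904;  9139^10 ≡ 3444;  9139^13 ≡ 2941;  9139^15 ≡ 8732;  9139^18 ≡ 2552;  9139^26 ≡ 3530;  9139^27 ≡ 4217;  9139^30 ≡ 3384;  9139^39 ≡ 8695;  9139^45 ≡ 9633;  9139^54 ≡ 6761;  9139^65 ≡ 6016;  9139^78 ≡ 976;  9139^81 ≡ 3720;  9139^90 ≡ 6048;  9139^117 ≡ 8865;  9139^130 ≡ 7740;  9139^135 ≡ 2892;  9139^162 ≡ 666;  9139^195 ≡ 6289;  9139^234 ≡ 5903;  9139^270 ≡ 2050;  9139^351 ≡ 1556;  9139^390 ≡ 7616;  9139^405 ≡ 10178;  9139^585 ≡ 2036;  9139^702 ≡ 9537;  9139^810 ≡ 8768;  9139^1053 ≡ 1393;  9139^1170 ≡ 6613;  9139^1755 ≡ 5450;  9139^2106 ≡ 2745;  9139^3510 ≡ 5080;  9139^5265 ≡ 1.
Smallest exponent giving 1 is 5265.

5265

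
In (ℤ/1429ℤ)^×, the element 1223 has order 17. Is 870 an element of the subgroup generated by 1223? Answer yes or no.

yes

⟨1223⟩ has order 17; its elements mod 1429 are {1, 301, 363, 574, 659, 806, 834, 870, 959, 995, 1010, 1062, 1077, 1105, 1157, 1223, 1294}.
870 is in this set.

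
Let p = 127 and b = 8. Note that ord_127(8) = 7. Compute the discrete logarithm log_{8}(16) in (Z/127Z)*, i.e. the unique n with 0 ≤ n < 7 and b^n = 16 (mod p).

Successive powers of 8 modulo 127:
  8^0=1  8^1=8  8^2=64  8^3=4  8^4=32  8^5=2
  8^6=16
So 8^6 ≡ 16 (mod 127), giving n = 6.

6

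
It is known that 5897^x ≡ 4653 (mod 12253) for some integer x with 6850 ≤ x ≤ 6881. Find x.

6864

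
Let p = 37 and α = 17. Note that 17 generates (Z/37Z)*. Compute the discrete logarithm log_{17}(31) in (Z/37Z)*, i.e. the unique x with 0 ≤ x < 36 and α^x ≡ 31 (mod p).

Successive powers of 17 modulo 37:
  17^0=1  17^1=17  17^2=30  17^3=29  17^4=12  17^5=19
  17^6=27  17^7=15  17^8=33  17^9=6  17^10=28  17^11=32
  17^12=26  17^13=35  17^14=3  17^15=14  17^16=16  17^17=13
  17^18=36  17^19=20  17^20=7  17^21=8  17^22=25  17^23=18
  17^24=10  17^25=22  17^26=4  17^27=31
So 17^27 ≡ 31 (mod 37), giving x = 27.

27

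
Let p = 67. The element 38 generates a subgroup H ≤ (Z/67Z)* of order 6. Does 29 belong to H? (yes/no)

yes

29 ∈ ⟨38⟩ iff 29^6 ≡ 1 (mod 67), since |⟨38⟩| = 6.
29^6 mod 67 = 1.
Since 1 = 1, 29 lies in the subgroup.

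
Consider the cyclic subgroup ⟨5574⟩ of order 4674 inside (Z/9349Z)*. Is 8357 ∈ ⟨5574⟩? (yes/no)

no

8357 ∈ ⟨5574⟩ iff 8357^4674 ≡ 1 (mod 9349), since |⟨5574⟩| = 4674.
8357^4674 mod 9349 = 9348.
Since 9348 ≠ 1, 8357 does not lie in the subgroup.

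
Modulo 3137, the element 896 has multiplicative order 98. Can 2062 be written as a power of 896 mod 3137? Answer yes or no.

2062 ∈ ⟨896⟩ iff 2062^98 ≡ 1 (mod 3137), since |⟨896⟩| = 98.
2062^98 mod 3137 = 1.
Since 1 = 1, 2062 lies in the subgroup.

yes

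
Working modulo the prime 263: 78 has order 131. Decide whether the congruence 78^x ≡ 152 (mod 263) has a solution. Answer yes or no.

no

152 ∈ ⟨78⟩ iff 152^131 ≡ 1 (mod 263), since |⟨78⟩| = 131.
152^131 mod 263 = 262.
Since 262 ≠ 1, 152 does not lie in the subgroup.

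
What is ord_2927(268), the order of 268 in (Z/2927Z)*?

1463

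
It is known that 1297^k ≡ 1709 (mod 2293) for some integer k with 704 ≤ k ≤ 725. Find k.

718

Compute 1297^704 mod 2293 = 2147, then multiply by 1297 repeatedly:
  1297^704=2147  1297^705=957  1297^706=716  1297^707=2280  1297^708=1483
  1297^709=1917  1297^710=737  1297^711=2001  1297^712=1914  1297^713=1432
  1297^714=2267  1297^715=673  1297^716=1541  1297^717=1474  1297^718=1709
Found 1709 at exponent 718.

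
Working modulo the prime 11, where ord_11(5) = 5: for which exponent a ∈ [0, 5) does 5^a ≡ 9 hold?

4

Successive powers of 5 modulo 11:
  5^0=1  5^1=5  5^2=3  5^3=4  5^4=9
So 5^4 ≡ 9 (mod 11), giving a = 4.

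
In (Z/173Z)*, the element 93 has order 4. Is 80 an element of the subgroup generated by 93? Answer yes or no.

⟨93⟩ has order 4; its elements mod 173 are {1, 80, 93, 172}.
80 is in this set.

yes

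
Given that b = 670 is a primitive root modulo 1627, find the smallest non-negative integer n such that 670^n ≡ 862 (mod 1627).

1261

Baby-step giant-step with m = ceil(sqrt(1626)) = 41.
Baby table (670^j mod 1627 for j=0..40):
  0:1  1:670  2:1475  3:661  4:326  5:402  6:885  7:722
  8:521  9:892  10:531  11:1084  12:638  13:1186  14:644  15:325
  16:1359  17:1037  18:61  19:195  20:490  21:1273  22:362  23:117
  24:294  25:113  26:868  27:721  28:1478  29:1044  30:1497  31:758
  32:236  33:301  34:1549  35:1431  36:467  37:506  38:604  39:1184
  40:931
Giant step factor: 670^(-41) ≡ 194 (mod 1627).
Scan 862·194^i mod 1627 for i = 0, 1, …:
  i=0: 862   i=1: 1274   i=2: 1479   i=3: 574
  i=4: 720   i=5: 1385   i=6: 235   i=7: 34
  i=8: 88   i=9: 802     …   i=29: 71
  i=30: 758
Match at i=30, j=31: n = 30·41 + 31 = 1261.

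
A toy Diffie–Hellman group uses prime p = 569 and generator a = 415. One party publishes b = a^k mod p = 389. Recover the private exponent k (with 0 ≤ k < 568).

238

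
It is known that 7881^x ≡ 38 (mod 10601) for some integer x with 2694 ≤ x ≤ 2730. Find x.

2703

Compute 7881^2694 mod 10601 = 4528, then multiply by 7881 repeatedly:
  7881^2694=4528  7881^2695=2202  7881^2696=125  7881^2697=9833  7881^2698=563
  7881^2699=5785  7881^2700=7285  7881^2701=8670  7881^2702=4825  7881^2703=38
Found 38 at exponent 2703.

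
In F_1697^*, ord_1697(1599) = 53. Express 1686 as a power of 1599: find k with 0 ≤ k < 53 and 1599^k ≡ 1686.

5

Successive powers of 1599 modulo 1697:
  1599^0=1  1599^1=1599  1599^2=1119  1599^3=643  1599^4=1472  1599^5=1686
So 1599^5 ≡ 1686 (mod 1697), giving k = 5.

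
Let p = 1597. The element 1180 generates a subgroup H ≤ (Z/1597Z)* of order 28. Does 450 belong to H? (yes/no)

450 ∈ ⟨1180⟩ iff 450^28 ≡ 1 (mod 1597), since |⟨1180⟩| = 28.
450^28 mod 1597 = 1.
Since 1 = 1, 450 lies in the subgroup.

yes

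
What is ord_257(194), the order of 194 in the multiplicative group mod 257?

256

The order of 194 must divide p − 1 = 256 = 2^8.
Divisors: 1, 2, 4, 8, 16, 32, 64, 128, 256.
Check each in increasing order: 194^1 ≡ 194;  194^2 ≡ 114;  194^4 ≡ 146;  194^8 ≡ 242;  194^16 ≡ 225;  194^32 ≡ 253;  194^64 ≡ 16;  194^128 ≡ 256;  194^256 ≡ 1.
Smallest exponent giving 1 is 256.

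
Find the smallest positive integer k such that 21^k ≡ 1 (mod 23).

The order of 21 must divide p − 1 = 22 = 2 · 11.
Divisors: 1, 2, 11, 22.
Check each in increasing order: 21^1 ≡ 21;  21^2 ≡ 4;  21^11 ≡ 22;  21^22 ≡ 1.
Smallest exponent giving 1 is 22.

22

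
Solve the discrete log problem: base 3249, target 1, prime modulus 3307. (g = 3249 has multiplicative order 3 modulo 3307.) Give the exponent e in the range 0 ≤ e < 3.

Successive powers of 3249 modulo 3307:
  3249^0=1
So 3249^0 ≡ 1 (mod 3307), giving e = 0.

0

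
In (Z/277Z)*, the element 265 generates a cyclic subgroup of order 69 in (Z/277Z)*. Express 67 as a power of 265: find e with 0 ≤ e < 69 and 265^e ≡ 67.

56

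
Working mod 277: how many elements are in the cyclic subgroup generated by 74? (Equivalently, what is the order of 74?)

46

The order of 74 must divide p − 1 = 276 = 2^2 · 3 · 23.
Divisors: 1, 2, 3, 4, 6, 12, 23, 46, 69, 92, 138, 276.
Check each in increasing order: 74^1 ≡ 74;  74^2 ≡ 213;  74^3 ≡ 250;  74^4 ≡ 218;  74^6 ≡ 175;  74^12 ≡ 155;  74^23 ≡ 276;  74^46 ≡ 1.
Smallest exponent giving 1 is 46.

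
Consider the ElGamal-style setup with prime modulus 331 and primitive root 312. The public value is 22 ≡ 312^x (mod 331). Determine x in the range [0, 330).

Baby-step giant-step with m = ceil(sqrt(330)) = 19.
Baby table (312^j mod 331 for j=0..18):
  0:1  1:312  2:30  3:92  4:238  5:112  6:189  7:50
  8:43  9:176  10:297  11:315  12:304  13:182  14:183  15:164
  16:194  17:286  18:193
Giant step factor: 312^(-19) ≡ 140 (mod 331).
Scan 22·140^i mod 331 for i = 0, 1, …:
  i=0: 22   i=1: 101   i=2: 238
Match at i=2, j=4: x = 2·19 + 4 = 42.

42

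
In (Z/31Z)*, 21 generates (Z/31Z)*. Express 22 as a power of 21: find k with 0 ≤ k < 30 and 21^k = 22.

13

Successive powers of 21 modulo 31:
  21^0=1  21^1=21  21^2=7  21^3=23  21^4=18  21^5=6
  21^6=2  21^7=11  21^8=14  21^9=15  21^10=5  21^11=12
  21^12=4  21^13=22
So 21^13 ≡ 22 (mod 31), giving k = 13.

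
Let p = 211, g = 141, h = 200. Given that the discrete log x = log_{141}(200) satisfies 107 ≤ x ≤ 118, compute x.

Compute 141^107 mod 211 = 164, then multiply by 141 repeatedly:
  141^107=164  141^108=125  141^109=112  141^110=178  141^111=200
Found 200 at exponent 111.

111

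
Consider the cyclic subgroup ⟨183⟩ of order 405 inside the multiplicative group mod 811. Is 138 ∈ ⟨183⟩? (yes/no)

138 ∈ ⟨183⟩ iff 138^405 ≡ 1 (mod 811), since |⟨183⟩| = 405.
138^405 mod 811 = 810.
Since 810 ≠ 1, 138 does not lie in the subgroup.

no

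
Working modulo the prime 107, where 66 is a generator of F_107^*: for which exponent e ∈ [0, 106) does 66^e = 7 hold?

13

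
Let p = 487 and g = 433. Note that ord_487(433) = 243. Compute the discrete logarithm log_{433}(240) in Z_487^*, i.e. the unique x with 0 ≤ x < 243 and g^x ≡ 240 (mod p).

203

Baby-step giant-step with m = ceil(sqrt(243)) = 16.
Baby table (433^j mod 487 for j=0..15):
  0:1  1:433  2:481  3:324  4:36  5:4  6:271  7:463
  8:322  9:144  10:16  11:110  12:391  13:314  14:89  15:64
Giant step factor: 433^(-16) ≡ 373 (mod 487).
Scan 240·373^i mod 487 for i = 0, 1, …:
  i=0: 240   i=1: 399   i=2: 292   i=3: 315
  i=4: 128   i=5: 18   i=6: 383   i=7: 168
  i=8: 328   i=9: 107   i=10: 464   i=11: 187
  i=12: 110
Match at i=12, j=11: x = 12·16 + 11 = 203.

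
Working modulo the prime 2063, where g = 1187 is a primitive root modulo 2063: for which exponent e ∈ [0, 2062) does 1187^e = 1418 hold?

Baby-step giant-step with m = ceil(sqrt(2062)) = 46.
Baby table (1187^j mod 2063 for j=0..45):
  0:1  1:1187  2:2003  3:985  4:1537  5:727  6:615  7:1766
  8:234  9:1316  10:401  11:1497  12:696  13:952  14:1563  15:644
  16:1118  17:557  18:999  19:1651  20:1950  21:2027  22:591  23:97
  24:1674  25:369  26:647  27:553  28:377  29:1891  30:73  31:5
  32:1809  33:1763  34:799  35:1496  36:1572  37:1012  38:578  39:1170
  40:391  41:2005  42:1296  43:1417  44:634  45:1626
Giant step factor: 1187^(-46) ≡ 1200 (mod 2063).
Scan 1418·1200^i mod 2063 for i = 0, 1, …:
  i=0: 1418   i=1: 1688   i=2: 1797   i=3: 565
  i=4: 1336   i=5: 249   i=6: 1728   i=7: 285
  i=8: 1605   i=9: 1221     …   i=25: 1724
  i=26: 1674
Match at i=26, j=24: e = 26·46 + 24 = 1220.

1220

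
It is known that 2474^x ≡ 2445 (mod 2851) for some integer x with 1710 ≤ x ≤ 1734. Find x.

1717

Compute 2474^1710 mod 2851 = 2025, then multiply by 2474 repeatedly:
  2474^1710=2025  2474^1711=643  2474^1712=2775  2474^1713=142  2474^1714=635
  2474^1715=89  2474^1716=659  2474^1717=2445
Found 2445 at exponent 1717.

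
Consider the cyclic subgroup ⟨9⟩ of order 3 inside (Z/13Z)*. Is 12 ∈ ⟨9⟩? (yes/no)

no

12 ∈ ⟨9⟩ iff 12^3 ≡ 1 (mod 13), since |⟨9⟩| = 3.
12^3 mod 13 = 12.
Since 12 ≠ 1, 12 does not lie in the subgroup.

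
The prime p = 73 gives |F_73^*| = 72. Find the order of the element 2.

9

The order of 2 must divide p − 1 = 72 = 2^3 · 3^2.
Divisors: 1, 2, 3, 4, 6, 8, 9, 12, 18, 24, 36, 72.
Check each in increasing order: 2^1 ≡ 2;  2^2 ≡ 4;  2^3 ≡ 8;  2^4 ≡ 16;  2^6 ≡ 64;  2^8 ≡ 37;  2^9 ≡ 1.
Smallest exponent giving 1 is 9.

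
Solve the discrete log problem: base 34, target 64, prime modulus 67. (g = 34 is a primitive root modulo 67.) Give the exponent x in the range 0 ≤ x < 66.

Baby-step giant-step with m = ceil(sqrt(66)) = 9.
Baby table (34^j mod 67 for j=0..8):
  0:1  1:34  2:17  3:42  4:21  5:44  6:22  7:11
  8:39
Giant step factor: 34^(-9) ≡ 43 (mod 67).
Scan 64·43^i mod 67 for i = 0, 1, …:
  i=0: 64   i=1: 5   i=2: 14   i=3: 66
  i=4: 24   i=5: 27   i=6: 22
Match at i=6, j=6: x = 6·9 + 6 = 60.

60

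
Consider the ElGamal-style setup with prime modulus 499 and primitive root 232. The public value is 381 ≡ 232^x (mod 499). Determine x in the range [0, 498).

237

Baby-step giant-step with m = ceil(sqrt(498)) = 23.
Baby table (232^j mod 499 for j=0..22):
  0:1  1:232  2:431  3:192  4:133  5:417  6:437  7:87
  8:224  9:72  10:237  11:94  12:351  13:95  14:84  15:27
  16:276  17:160  18:194  19:98  20:281  21:322  22:353
Giant step factor: 232^(-23) ≡ 341 (mod 499).
Scan 381·341^i mod 499 for i = 0, 1, …:
  i=0: 381   i=1: 181   i=2: 344   i=3: 39
  i=4: 325   i=5: 47   i=6: 59   i=7: 159
  i=8: 327   i=9: 230   i=10: 87
Match at i=10, j=7: x = 10·23 + 7 = 237.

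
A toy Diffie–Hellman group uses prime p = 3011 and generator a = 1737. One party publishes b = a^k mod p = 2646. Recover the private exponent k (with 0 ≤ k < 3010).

Baby-step giant-step with m = ceil(sqrt(3010)) = 55.
Baby table (1737^j mod 3011 for j=0..54):
  0:1  1:1737  2:147  3:2415  4:532  5:2718  6:2929  7:2094
  8:3001  9:696  10:1541  11:2949  12:702  13:2930  14:820  15:137
  16:100  17:2073  18:2656  19:620  20:2013  21:810  22:833  23:1641
  24:2011  25:347  26:539  27:2833  28:947  29:933  30:703  31:1656
  32:967  33:2552  34:632  35:1780  36:2574  37:2714  38:2003  39:1506
  40:2374  41:1579  42:2713  43:266  44:1359  45:2970  46:1047  47:3006
  48:348  49:2276  50:2980  51:351  52:1465  53:410  54:1574
Giant step factor: 1737^(-55) ≡ 542 (mod 3011).
Scan 2646·542^i mod 3011 for i = 0, 1, …:
  i=0: 2646   i=1: 896   i=2: 861   i=3: 2968
  i=4: 782   i=5: 2304   i=6: 2214   i=7: 1610
  i=8: 2441   i=9: 1193     …   i=39: 133
  i=40: 2833
Match at i=40, j=27: k = 40·55 + 27 = 2227.

2227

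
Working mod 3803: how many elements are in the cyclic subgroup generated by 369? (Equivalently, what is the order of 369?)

1901

The order of 369 must divide p − 1 = 3802 = 2 · 1901.
Divisors: 1, 2, 1901, 3802.
Check each in increasing order: 369^1 ≡ 369;  369^2 ≡ 3056;  369^1901 ≡ 1.
Smallest exponent giving 1 is 1901.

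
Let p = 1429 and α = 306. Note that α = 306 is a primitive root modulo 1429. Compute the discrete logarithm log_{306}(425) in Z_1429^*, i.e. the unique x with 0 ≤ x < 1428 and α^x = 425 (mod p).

58

Baby-step giant-step with m = ceil(sqrt(1428)) = 38.
Baby table (306^j mod 1429 for j=0..37):
  0:1  1:306  2:751  3:1166  4:975  5:1118  6:577  7:795
  8:340  9:1152  10:978  11:607  12:1401  13:6  14:407  15:219
  16:1280  17:134  18:992  19:604  20:483  21:611  22:1196  23:152
  24:784  25:1261  26:36  27:1013  28:1314  29:535  30:804  31:236
  32:766  33:40  34:808  35:31  36:912  37:417
Giant step factor: 306^(-38) ≡ 835 (mod 1429).
Scan 425·835^i mod 1429 for i = 0, 1, …:
  i=0: 425   i=1: 483
Match at i=1, j=20: x = 1·38 + 20 = 58.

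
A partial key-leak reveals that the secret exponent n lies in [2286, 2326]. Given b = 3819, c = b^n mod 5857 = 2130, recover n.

2298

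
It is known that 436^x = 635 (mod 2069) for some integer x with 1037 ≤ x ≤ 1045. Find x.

1038

Compute 436^1037 mod 2069 = 215, then multiply by 436 repeatedly:
  436^1037=215  436^1038=635
Found 635 at exponent 1038.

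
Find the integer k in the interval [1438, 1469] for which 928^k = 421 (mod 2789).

Compute 928^1438 mod 2789 = 153, then multiply by 928 repeatedly:
  928^1438=153  928^1439=2534  928^1440=425  928^1441=1151  928^1442=2730
  928^1443=1028  928^1444=146  928^1445=1616  928^1446=1955  928^1447=1390
  928^1448=1402  928^1449=1382  928^1450=2345  928^1451=740  928^1452=626
  928^1453=816  928^1454=1429  928^1455=1337  928^1456=2420  928^1457=615
  928^1458=1764  928^1459=2638  928^1460=2111  928^1461=1130  928^1462=2765
  928^1463=40  928^1464=863  928^1465=421
Found 421 at exponent 1465.

1465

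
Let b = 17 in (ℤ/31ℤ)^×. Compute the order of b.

30

The order of 17 must divide p − 1 = 30 = 2 · 3 · 5.
Divisors: 1, 2, 3, 5, 6, 10, 15, 30.
Check each in increasing order: 17^1 ≡ 17;  17^2 ≡ 10;  17^3 ≡ 15;  17^5 ≡ 26;  17^6 ≡ 8;  17^10 ≡ 25;  17^15 ≡ 30;  17^30 ≡ 1.
Smallest exponent giving 1 is 30.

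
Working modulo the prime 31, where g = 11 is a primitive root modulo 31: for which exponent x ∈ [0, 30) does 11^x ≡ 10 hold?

28

Successive powers of 11 modulo 31:
  11^0=1  11^1=11  11^2=28  11^3=29  11^4=9  11^5=6
  11^6=4  11^7=13  11^8=19  11^9=23  11^10=5  11^11=24
  11^12=16  11^13=21  11^14=14  11^15=30  11^16=20  11^17=3
  11^18=2  11^19=22  11^20=25  11^21=27  11^22=18  11^23=12
  11^24=8  11^25=26  11^26=7  11^27=15  11^28=10
So 11^28 ≡ 10 (mod 31), giving x = 28.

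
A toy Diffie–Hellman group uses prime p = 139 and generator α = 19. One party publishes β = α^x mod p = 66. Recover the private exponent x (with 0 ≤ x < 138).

106

Baby-step giant-step with m = ceil(sqrt(138)) = 12.
Baby table (19^j mod 139 for j=0..11):
  0:1  1:19  2:83  3:48  4:78  5:92  6:80  7:130
  8:107  9:87  10:124  11:132
Giant step factor: 19^(-12) ≡ 116 (mod 139).
Scan 66·116^i mod 139 for i = 0, 1, …:
  i=0: 66   i=1: 11   i=2: 25   i=3: 120
  i=4: 20   i=5: 96   i=6: 16   i=7: 49
  i=8: 124
Match at i=8, j=10: x = 8·12 + 10 = 106.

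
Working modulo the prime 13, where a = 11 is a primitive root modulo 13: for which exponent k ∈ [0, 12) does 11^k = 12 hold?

6

Successive powers of 11 modulo 13:
  11^0=1  11^1=11  11^2=4  11^3=5  11^4=3  11^5=7
  11^6=12
So 11^6 ≡ 12 (mod 13), giving k = 6.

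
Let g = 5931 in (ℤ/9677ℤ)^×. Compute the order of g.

9676

The order of 5931 must divide p − 1 = 9676 = 2^2 · 41 · 59.
Divisors: 1, 2, 4, 41, 59, 82, 118, 164, 236, 2419, 4838, 9676.
Check each in increasing order: 5931^1 ≡ 5931;  5931^2 ≡ 866;  5931^4 ≡ 4827;  5931^41 ≡ 4574;  5931^59 ≡ 1716;  5931^82 ≡ 9479;  5931^118 ≡ 2848;  5931^164 ≡ 496;  5931^236 ≡ 1778;  5931^2419 ≡ 1338;  5931^4838 ≡ 9676;  5931^9676 ≡ 1.
Smallest exponent giving 1 is 9676.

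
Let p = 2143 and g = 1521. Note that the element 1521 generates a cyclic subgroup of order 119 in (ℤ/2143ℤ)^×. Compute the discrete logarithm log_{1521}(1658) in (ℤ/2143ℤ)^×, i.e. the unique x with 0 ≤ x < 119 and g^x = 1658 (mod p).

Baby-step giant-step with m = ceil(sqrt(119)) = 11.
Baby table (1521^j mod 2143 for j=0..10):
  0:1  1:1521  2:1144  3:2051  4:1506  5:1902  6:2035  7:743
  8:742  9:1364  10:220
Giant step factor: 1521^(-11) ≡ 941 (mod 2143).
Scan 1658·941^i mod 2143 for i = 0, 1, …:
  i=0: 1658   i=1: 74   i=2: 1058   i=3: 1226
  i=4: 732   i=5: 909   i=6: 312   i=7: 1
Match at i=7, j=0: x = 7·11 + 0 = 77.

77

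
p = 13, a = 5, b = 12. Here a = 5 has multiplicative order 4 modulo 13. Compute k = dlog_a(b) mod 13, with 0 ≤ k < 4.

2

Successive powers of 5 modulo 13:
  5^0=1  5^1=5  5^2=12
So 5^2 ≡ 12 (mod 13), giving k = 2.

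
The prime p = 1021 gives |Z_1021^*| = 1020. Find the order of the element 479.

17

The order of 479 must divide p − 1 = 1020 = 2^2 · 3 · 5 · 17.
Divisors: 1, 2, 3, 4, 5, 6, 10, 12, 15, 17, 20, 30, 34, 51, 60, 68, 85, 102, 170, 204, 255, 340, 510, 1020.
Check each in increasing order: 479^1 ≡ 479;  479^2 ≡ 737;  479^3 ≡ 778;  479^4 ≡ 1018;  479^5 ≡ 605;  479^6 ≡ 852;  479^10 ≡ 507;  479^12 ≡ 994;  479^15 ≡ 435;  479^17 ≡ 1.
Smallest exponent giving 1 is 17.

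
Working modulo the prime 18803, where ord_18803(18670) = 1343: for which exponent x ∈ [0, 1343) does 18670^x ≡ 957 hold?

104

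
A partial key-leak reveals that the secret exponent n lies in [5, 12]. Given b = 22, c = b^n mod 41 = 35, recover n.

Compute 22^5 mod 41 = 14, then multiply by 22 repeatedly:
  22^5=14  22^6=21  22^7=11  22^8=37  22^9=35
Found 35 at exponent 9.

9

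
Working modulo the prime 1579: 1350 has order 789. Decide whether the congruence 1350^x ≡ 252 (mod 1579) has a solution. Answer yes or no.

no

252 ∈ ⟨1350⟩ iff 252^789 ≡ 1 (mod 1579), since |⟨1350⟩| = 789.
252^789 mod 1579 = 1578.
Since 1578 ≠ 1, 252 does not lie in the subgroup.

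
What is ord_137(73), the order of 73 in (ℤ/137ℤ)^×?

17

The order of 73 must divide p − 1 = 136 = 2^3 · 17.
Divisors: 1, 2, 4, 8, 17, 34, 68, 136.
Check each in increasing order: 73^1 ≡ 73;  73^2 ≡ 123;  73^4 ≡ 59;  73^8 ≡ 56;  73^17 ≡ 1.
Smallest exponent giving 1 is 17.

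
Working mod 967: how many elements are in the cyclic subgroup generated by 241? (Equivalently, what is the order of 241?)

The order of 241 must divide p − 1 = 966 = 2 · 3 · 7 · 23.
Divisors: 1, 2, 3, 6, 7, 14, 21, 23, 42, 46, 69, 138, 161, 322, 483, 966.
Check each in increasing order: 241^1 ≡ 241;  241^2 ≡ 61;  241^3 ≡ 196;  241^6 ≡ 703;  241^7 ≡ 198;  241^14 ≡ 524;  241^21 ≡ 283;  241^23 ≡ 824;  241^42 ≡ 795;  241^46 ≡ 142;  241^69 ≡ 1.
Smallest exponent giving 1 is 69.

69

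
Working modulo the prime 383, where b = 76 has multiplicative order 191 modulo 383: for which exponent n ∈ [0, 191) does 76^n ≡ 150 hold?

Baby-step giant-step with m = ceil(sqrt(191)) = 14.
Baby table (76^j mod 383 for j=0..13):
  0:1  1:76  2:31  3:58  4:195  5:266  6:300  7:203
  8:108  9:165  10:284  11:136  12:378  13:3
Giant step factor: 76^(-14) ≡ 42 (mod 383).
Scan 150·42^i mod 383 for i = 0, 1, …:
  i=0: 150   i=1: 172   i=2: 330   i=3: 72
  i=4: 343   i=5: 235   i=6: 295   i=7: 134
  i=8: 266
Match at i=8, j=5: n = 8·14 + 5 = 117.

117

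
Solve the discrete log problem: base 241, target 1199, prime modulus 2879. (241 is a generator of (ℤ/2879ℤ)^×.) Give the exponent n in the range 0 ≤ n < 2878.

2450

Baby-step giant-step with m = ceil(sqrt(2878)) = 54.
Baby table (241^j mod 2879 for j=0..53):
  0:1  1:241  2:501  3:2702  4:528  5:572  6:2539  7:1551
  8:2400  9:2600  10:1857  11:1292  12:440  13:2396  14:1636  15:2732
  16:2000  17:1207  18:108  19:117  20:2286  21:1037  22:2323  23:1317
  24:707  25:526  26:90  27:1537  28:1905  29:1344  30:1456  31:2537
  32:1069  33:1398  34:75  35:801  36:148  37:1120  38:2173  39:2594
  40:411  41:1165  42:1502  43:2107  44:1083  45:1893  46:1331  47:1202
  48:1782  49:491  50:292  51:1276  52:2342  53:138
Giant step factor: 241^(-54) ≡ 2542 (mod 2879).
Scan 1199·2542^i mod 2879 for i = 0, 1, …:
  i=0: 1199   i=1: 1876   i=2: 1168   i=3: 807
  i=4: 1546   i=5: 97   i=6: 1859   i=7: 1139
  i=8: 1943   i=9: 1621     …   i=44: 2035
  i=45: 2286
Match at i=45, j=20: n = 45·54 + 20 = 2450.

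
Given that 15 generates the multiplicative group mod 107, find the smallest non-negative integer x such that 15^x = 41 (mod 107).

100

Baby-step giant-step with m = ceil(sqrt(106)) = 11.
Baby table (15^j mod 107 for j=0..10):
  0:1  1:15  2:11  3:58  4:14  5:103  6:47  7:63
  8:89  9:51  10:16
Giant step factor: 15^(-11) ≡ 70 (mod 107).
Scan 41·70^i mod 107 for i = 0, 1, …:
  i=0: 41   i=1: 88   i=2: 61   i=3: 97
  i=4: 49   i=5: 6   i=6: 99   i=7: 82
  i=8: 69   i=9: 15
Match at i=9, j=1: x = 9·11 + 1 = 100.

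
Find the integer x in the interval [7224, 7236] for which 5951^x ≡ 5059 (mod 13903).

Compute 5951^7224 mod 13903 = 262, then multiply by 5951 repeatedly:
  5951^7224=262  5951^7225=2026  5951^7226=2825  5951^7227=2848  5951^7228=691
  5951^7229=10756  5951^7230=13447  5951^7231=11332  5951^7232=7182  5951^7233=2260
  5951^7234=5059
Found 5059 at exponent 7234.

7234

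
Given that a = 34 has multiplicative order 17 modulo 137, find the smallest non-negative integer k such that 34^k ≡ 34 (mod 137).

1

Successive powers of 34 modulo 137:
  34^0=1  34^1=34
So 34^1 ≡ 34 (mod 137), giving k = 1.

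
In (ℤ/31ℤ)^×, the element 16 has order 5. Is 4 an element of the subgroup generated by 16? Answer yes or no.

yes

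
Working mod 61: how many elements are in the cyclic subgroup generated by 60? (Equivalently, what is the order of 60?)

2

The order of 60 must divide p − 1 = 60 = 2^2 · 3 · 5.
Divisors: 1, 2, 3, 4, 5, 6, 10, 12, 15, 20, 30, 60.
Check each in increasing order: 60^1 ≡ 60;  60^2 ≡ 1.
Smallest exponent giving 1 is 2.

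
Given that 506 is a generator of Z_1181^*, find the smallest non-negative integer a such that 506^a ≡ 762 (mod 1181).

832

Baby-step giant-step with m = ceil(sqrt(1180)) = 35.
Baby table (506^j mod 1181 for j=0..34):
  0:1  1:506  2:940  3:878  4:212  5:982  6:872  7:719
  8:66  9:328  10:628  11:79  12:1001  13:1038  14:864  15:214
  16:813  17:390  18:113  19:490  20:1111  21:10  22:336  23:1133
  24:513  25:939  26:372  27:453  28:104  29:660  30:918  31:375
  32:790  33:562  34:932
Giant step factor: 506^(-35) ≡ 19 (mod 1181).
Scan 762·19^i mod 1181 for i = 0, 1, …:
  i=0: 762   i=1: 306   i=2: 1090   i=3: 633
  i=4: 217   i=5: 580   i=6: 391   i=7: 343
  i=8: 612   i=9: 999     …   i=22: 86
  i=23: 453
Match at i=23, j=27: a = 23·35 + 27 = 832.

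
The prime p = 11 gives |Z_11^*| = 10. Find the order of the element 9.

5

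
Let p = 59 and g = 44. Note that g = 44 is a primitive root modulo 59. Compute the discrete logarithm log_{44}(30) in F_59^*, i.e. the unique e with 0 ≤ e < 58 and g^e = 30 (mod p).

Successive powers of 44 modulo 59:
  44^0=1  44^1=44  44^2=48  44^3=47  44^4=3  44^5=14
  44^6=26  44^7=23  44^8=9  44^9=42  44^10=19  44^11=10
  44^12=27  44^13=8  44^14=57  44^15=30
So 44^15 ≡ 30 (mod 59), giving e = 15.

15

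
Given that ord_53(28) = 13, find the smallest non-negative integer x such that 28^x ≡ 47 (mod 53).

6

Successive powers of 28 modulo 53:
  28^0=1  28^1=28  28^2=42  28^3=10  28^4=15  28^5=49
  28^6=47
So 28^6 ≡ 47 (mod 53), giving x = 6.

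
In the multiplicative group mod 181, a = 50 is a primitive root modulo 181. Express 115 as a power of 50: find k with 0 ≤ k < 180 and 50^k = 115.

53

Baby-step giant-step with m = ceil(sqrt(180)) = 14.
Baby table (50^j mod 181 for j=0..13):
  0:1  1:50  2:147  3:110  4:70  5:61  6:154  7:98
  8:13  9:107  10:101  11:163  12:5  13:69
Giant step factor: 50^(-14) ≡ 33 (mod 181).
Scan 115·33^i mod 181 for i = 0, 1, …:
  i=0: 115   i=1: 175   i=2: 164   i=3: 163
Match at i=3, j=11: k = 3·14 + 11 = 53.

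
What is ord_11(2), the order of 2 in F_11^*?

The order of 2 must divide p − 1 = 10 = 2 · 5.
Divisors: 1, 2, 5, 10.
Check each in increasing order: 2^1 ≡ 2;  2^2 ≡ 4;  2^5 ≡ 10;  2^10 ≡ 1.
Smallest exponent giving 1 is 10.

10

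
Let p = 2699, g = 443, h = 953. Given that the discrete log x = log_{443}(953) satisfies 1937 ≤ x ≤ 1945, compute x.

Compute 443^1937 mod 2699 = 1713, then multiply by 443 repeatedly:
  443^1937=1713  443^1938=440  443^1939=592  443^1940=453  443^1941=953
Found 953 at exponent 1941.

1941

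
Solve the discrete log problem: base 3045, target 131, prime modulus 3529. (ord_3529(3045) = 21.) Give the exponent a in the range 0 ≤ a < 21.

11

Successive powers of 3045 modulo 3529:
  3045^0=1  3045^1=3045  3045^2=1342  3045^3=3337  3045^4=1174  3045^5=3482
  3045^6=1574  3045^7=448  3045^8=1966  3045^9=1286  3045^10=2209  3045^11=131
So 3045^11 ≡ 131 (mod 3529), giving a = 11.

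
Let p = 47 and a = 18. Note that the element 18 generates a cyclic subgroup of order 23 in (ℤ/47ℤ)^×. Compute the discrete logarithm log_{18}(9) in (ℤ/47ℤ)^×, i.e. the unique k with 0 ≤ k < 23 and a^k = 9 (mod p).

Successive powers of 18 modulo 47:
  18^0=1  18^1=18  18^2=42  18^3=4  18^4=25  18^5=27
  18^6=16  18^7=6  18^8=14  18^9=17  18^10=24  18^11=9
So 18^11 ≡ 9 (mod 47), giving k = 11.

11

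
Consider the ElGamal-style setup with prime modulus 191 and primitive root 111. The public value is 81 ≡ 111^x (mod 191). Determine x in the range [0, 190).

34

Baby-step giant-step with m = ceil(sqrt(190)) = 14.
Baby table (111^j mod 191 for j=0..13):
  0:1  1:111  2:97  3:71  4:50  5:11  6:75  7:112
  8:17  9:168  10:121  11:61  12:86  13:187
Giant step factor: 111^(-14) ≡ 77 (mod 191).
Scan 81·77^i mod 191 for i = 0, 1, …:
  i=0: 81   i=1: 125   i=2: 75
Match at i=2, j=6: x = 2·14 + 6 = 34.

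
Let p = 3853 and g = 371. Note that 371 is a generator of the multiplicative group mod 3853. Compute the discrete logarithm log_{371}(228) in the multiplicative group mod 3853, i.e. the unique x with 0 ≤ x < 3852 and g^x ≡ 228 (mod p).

2499

Baby-step giant-step with m = ceil(sqrt(3852)) = 63.
Baby table (371^j mod 3853 for j=0..62):
  0:1  1:371  2:2786  3:1002  4:1854  5:2000  6:2224  7:562
  8:440  9:1414  10:586  11:1638  12:2777  13:1516  14:3751  15:688
  16:950  17:1827  18:3542  19:209  20:479  21:471  22:1356  23:2186
  24:1876  25:2456  26:1868  27:3341  28:2698  29:3031  30:3278  31:2443
  32:898  33:1800  34:1231  35:2047  36:396  37:502  38:1298  39:3786
  40:2114  41:2135  42:2220  43:2931  44:855  45:1259  46:876  47:1344
  48:1587  49:3121  50:1991  51:2738  52:2459  53:2981  54:140  55:1851
  56:887  57:1572  58:1409  59:2584  60:3120  61:1620  62:3805
Giant step factor: 371^(-63) ≡ 1867 (mod 3853).
Scan 228·1867^i mod 3853 for i = 0, 1, …:
  i=0: 228   i=1: 1846   i=2: 1900   i=3: 2540
  i=4: 2990   i=5: 3186   i=6: 3083   i=7: 3432
  i=8: 5   i=9: 1629     …   i=38: 1873
  i=39: 2220
Match at i=39, j=42: x = 39·63 + 42 = 2499.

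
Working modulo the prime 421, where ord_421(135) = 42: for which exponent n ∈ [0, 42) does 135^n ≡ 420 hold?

21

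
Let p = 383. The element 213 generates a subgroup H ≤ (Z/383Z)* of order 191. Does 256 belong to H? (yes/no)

256 ∈ ⟨213⟩ iff 256^191 ≡ 1 (mod 383), since |⟨213⟩| = 191.
256^191 mod 383 = 1.
Since 1 = 1, 256 lies in the subgroup.

yes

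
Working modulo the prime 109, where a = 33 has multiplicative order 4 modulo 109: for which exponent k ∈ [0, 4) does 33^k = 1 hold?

Successive powers of 33 modulo 109:
  33^0=1
So 33^0 ≡ 1 (mod 109), giving k = 0.

0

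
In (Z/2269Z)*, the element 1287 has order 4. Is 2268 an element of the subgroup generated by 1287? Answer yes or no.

yes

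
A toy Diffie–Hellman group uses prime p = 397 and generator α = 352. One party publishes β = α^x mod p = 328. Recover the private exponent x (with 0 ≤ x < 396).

Baby-step giant-step with m = ceil(sqrt(396)) = 20.
Baby table (352^j mod 397 for j=0..19):
  0:1  1:352  2:40  3:185  4:12  5:254  6:83  7:235
  8:144  9:269  10:202  11:41  12:140  13:52  14:42  15:95
  16:92  17:227  18:107  19:346
Giant step factor: 352^(-20) ≡ 73 (mod 397).
Scan 328·73^i mod 397 for i = 0, 1, …:
  i=0: 328   i=1: 124   i=2: 318   i=3: 188
  i=4: 226   i=5: 221   i=6: 253   i=7: 207
  i=8: 25   i=9: 237     …   i=15: 322
  i=16: 83
Match at i=16, j=6: x = 16·20 + 6 = 326.

326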